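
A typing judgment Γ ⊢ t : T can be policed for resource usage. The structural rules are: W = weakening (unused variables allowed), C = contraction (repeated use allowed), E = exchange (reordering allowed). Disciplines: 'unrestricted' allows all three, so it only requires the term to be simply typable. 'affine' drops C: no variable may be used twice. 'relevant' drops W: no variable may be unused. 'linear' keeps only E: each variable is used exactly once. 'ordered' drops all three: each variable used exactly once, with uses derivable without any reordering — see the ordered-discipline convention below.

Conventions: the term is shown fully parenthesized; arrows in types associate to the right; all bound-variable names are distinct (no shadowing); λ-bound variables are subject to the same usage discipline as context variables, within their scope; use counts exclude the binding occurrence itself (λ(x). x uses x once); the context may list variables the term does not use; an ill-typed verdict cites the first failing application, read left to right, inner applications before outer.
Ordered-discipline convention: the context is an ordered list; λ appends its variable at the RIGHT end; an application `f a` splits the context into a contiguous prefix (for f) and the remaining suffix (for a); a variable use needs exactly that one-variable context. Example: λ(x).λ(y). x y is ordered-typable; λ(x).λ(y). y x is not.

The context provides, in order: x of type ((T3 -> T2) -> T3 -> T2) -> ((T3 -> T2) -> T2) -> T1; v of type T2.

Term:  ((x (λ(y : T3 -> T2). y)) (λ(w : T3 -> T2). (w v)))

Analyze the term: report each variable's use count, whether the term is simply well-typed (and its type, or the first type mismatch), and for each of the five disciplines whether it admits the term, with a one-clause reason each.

usage: x: 1; v: 1; y (λ-bound): 1; w (λ-bound): 1
left-to-right use order: x, y, w, v
typing: ill-typed: argument of type T2 where T3 is required
ordered ✗ (a type mismatch blocks all five)
linear ✗ (the type mismatch rejects it)
affine ✗ (not simply typable)
relevant ✗ (fails simple typing)
unrestricted ✗ (a type mismatch blocks all five)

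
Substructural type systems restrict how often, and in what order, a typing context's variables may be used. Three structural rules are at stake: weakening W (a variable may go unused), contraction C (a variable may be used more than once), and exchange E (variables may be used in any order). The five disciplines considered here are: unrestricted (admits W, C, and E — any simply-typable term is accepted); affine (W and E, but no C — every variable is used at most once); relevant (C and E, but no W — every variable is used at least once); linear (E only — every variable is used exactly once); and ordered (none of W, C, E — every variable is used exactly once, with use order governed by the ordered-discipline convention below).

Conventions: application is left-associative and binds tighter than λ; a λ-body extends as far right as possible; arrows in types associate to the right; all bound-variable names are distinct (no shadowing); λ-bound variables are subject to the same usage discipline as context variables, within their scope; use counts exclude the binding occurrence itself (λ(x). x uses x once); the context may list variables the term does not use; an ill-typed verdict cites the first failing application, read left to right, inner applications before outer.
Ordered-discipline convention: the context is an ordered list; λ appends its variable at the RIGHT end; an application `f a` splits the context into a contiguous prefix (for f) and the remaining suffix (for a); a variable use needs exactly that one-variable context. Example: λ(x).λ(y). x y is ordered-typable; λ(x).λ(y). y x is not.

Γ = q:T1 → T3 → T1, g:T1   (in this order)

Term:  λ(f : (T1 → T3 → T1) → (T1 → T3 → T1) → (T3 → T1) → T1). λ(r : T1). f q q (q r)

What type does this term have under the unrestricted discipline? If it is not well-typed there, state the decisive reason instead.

term : ((T1 → T3 → T1) → (T1 → T3 → T1) → (T3 → T1) → T1) → T1 → T1
use counts: q: 3×; g: 0×; f [bound]: 1×; r [bound]: 1×
uses in reading order: f, q, q, q, r
typing: well-typed — term : ((T1 → T3 → T1) → (T1 → T3 → T1) → (T3 → T1) → T1) → T1 → T1
per-discipline verdicts: ordered ✗; linear ✗; affine ✗; relevant ✗; unrestricted ✓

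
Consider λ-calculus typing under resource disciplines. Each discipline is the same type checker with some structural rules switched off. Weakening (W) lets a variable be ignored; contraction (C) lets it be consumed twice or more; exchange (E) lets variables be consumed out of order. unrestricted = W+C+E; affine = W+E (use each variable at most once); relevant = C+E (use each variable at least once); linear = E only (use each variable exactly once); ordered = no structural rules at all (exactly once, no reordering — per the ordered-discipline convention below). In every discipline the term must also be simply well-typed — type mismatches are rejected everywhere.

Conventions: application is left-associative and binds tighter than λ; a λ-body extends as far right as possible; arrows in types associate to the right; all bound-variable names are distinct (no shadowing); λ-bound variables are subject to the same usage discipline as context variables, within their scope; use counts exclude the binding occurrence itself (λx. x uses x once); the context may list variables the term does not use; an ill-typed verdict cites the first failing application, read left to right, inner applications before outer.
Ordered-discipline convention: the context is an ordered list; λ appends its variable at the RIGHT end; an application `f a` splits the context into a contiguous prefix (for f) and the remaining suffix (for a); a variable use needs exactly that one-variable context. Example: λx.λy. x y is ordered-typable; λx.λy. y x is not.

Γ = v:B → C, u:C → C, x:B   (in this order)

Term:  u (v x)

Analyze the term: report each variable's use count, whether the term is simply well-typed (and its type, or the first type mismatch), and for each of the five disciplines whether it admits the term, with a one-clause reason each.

usage: v: 1×; u: 1×; x: 1×
left-to-right use order: u, v, x
typing: the term checks, with type C
ordered: ✗, no contiguous prefix/suffix split fits u, v, x
linear: ✓, each of v, u, x used exactly once
affine: ✓, none of v, u, x used more than once
relevant: ✓, none of v, u, x goes unused
unrestricted: ✓, typability at C is all that's needed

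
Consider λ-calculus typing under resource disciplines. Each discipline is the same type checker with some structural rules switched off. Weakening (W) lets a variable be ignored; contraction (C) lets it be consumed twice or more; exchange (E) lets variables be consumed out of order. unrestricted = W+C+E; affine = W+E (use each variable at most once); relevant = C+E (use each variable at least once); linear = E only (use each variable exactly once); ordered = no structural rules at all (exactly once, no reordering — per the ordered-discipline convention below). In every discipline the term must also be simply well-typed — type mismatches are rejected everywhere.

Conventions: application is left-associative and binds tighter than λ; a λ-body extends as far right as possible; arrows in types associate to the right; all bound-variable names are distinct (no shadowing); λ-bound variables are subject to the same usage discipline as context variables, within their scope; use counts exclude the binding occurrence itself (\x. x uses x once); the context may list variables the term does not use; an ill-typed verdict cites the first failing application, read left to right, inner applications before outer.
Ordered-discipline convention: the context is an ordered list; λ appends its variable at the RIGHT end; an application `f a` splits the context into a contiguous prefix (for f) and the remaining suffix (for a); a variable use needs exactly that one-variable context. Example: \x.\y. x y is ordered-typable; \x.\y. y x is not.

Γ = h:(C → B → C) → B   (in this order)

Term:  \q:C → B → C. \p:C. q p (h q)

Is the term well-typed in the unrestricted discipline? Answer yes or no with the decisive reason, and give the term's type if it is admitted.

yes — typability at (C → B → C) → C → C is all that's needed; term : (C → B → C) → C → C
counts: h: 1×; q [bound]: 2×; p [bound]: 1×
order of uses: q, p, h, q
typing: well-typed at (C → B → C) → C → C
across the five disciplines: ordered ✗ | linear ✗ | affine ✗ | relevant ✓ | unrestricted ✓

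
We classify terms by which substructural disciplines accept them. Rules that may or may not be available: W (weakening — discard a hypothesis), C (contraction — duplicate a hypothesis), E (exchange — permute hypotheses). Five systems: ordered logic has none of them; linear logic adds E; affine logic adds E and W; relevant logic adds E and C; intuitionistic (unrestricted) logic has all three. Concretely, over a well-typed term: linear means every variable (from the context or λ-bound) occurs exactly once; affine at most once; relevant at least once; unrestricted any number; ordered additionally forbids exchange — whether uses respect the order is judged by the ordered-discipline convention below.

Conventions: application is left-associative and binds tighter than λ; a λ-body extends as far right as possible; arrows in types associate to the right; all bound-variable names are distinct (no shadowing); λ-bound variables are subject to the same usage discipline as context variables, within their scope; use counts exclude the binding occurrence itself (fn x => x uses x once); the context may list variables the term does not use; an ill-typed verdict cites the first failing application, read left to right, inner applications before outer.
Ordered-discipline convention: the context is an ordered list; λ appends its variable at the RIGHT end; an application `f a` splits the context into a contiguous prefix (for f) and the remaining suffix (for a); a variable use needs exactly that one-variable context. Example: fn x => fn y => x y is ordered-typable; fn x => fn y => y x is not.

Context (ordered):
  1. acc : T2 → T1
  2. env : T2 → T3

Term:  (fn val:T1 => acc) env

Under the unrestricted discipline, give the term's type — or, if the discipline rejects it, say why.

not well-typed under unrestricted — not simply typable
variable uses: acc=1; env=1; val (bound)=0
left-to-right use order: acc, env
typing: ill-typed: an argument T2 → T3 mismatches the expected T1
all disciplines: ordered ✗ | linear ✗ | affine ✗ | relevant ✗ | unrestricted ✗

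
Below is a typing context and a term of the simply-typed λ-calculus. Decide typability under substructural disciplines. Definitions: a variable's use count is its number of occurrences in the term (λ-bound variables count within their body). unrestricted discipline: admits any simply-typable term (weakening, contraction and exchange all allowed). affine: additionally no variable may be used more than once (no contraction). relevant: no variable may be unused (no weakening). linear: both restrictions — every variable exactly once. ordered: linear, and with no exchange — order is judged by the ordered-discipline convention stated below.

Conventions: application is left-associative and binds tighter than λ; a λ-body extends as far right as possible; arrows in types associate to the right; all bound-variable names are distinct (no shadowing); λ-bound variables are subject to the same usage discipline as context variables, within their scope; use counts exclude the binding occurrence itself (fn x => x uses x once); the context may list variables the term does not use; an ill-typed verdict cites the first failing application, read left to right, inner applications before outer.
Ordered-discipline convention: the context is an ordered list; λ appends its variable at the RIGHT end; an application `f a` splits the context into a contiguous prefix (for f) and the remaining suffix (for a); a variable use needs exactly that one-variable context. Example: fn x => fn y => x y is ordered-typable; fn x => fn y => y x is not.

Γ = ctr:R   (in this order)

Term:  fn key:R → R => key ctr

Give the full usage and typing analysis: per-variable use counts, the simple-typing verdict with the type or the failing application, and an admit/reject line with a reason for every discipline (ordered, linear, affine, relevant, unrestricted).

counts: ctr=1; key [bound]=1
left-to-right use order: key, ctr
typing: well-typed at (R → R) → R
ordered: ✗, no ordered split (uses run key, ctr)
linear: ✓, single use per variable (ctr, key)
affine: ✓, at most one use each (ctr, key)
relevant: ✓, none of ctr, key goes unused
unrestricted: ✓, typability at (R → R) → R is all that's needed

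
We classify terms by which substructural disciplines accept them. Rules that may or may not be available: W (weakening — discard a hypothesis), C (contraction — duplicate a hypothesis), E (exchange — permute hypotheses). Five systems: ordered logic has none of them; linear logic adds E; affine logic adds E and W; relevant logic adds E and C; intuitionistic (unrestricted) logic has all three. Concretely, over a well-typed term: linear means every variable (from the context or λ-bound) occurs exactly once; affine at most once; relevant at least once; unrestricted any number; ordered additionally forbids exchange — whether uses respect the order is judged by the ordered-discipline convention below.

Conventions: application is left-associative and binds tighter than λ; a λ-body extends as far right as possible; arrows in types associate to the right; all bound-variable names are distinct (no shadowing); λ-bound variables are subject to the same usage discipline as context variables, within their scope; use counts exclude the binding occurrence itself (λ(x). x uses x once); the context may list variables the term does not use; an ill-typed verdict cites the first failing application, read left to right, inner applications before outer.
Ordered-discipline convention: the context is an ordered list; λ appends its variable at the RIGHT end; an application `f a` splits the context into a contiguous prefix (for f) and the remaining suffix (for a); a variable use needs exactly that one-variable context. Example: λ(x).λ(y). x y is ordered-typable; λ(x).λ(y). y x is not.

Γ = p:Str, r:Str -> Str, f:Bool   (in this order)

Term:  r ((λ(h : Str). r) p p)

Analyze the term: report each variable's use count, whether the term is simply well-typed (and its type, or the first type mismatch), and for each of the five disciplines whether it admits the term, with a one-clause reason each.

counts: p: 2, r: 2, f: 0, h (bound): 0
use order (left to right): r, r, p, p
typing: well-typed — term : Str
ordered: ✗ — p ×2, r ×2 used more than once (contraction); unused: f, h — weakening required
linear: ✗ — p ×2, r ×2 used more than once (contraction); unused: f, h — weakening required
affine: ✗ — p ×2, r ×2 used more than once (contraction)
relevant: ✗ — unused: f, h — weakening required
unrestricted: ✓ — well-typed at Str; no restrictions here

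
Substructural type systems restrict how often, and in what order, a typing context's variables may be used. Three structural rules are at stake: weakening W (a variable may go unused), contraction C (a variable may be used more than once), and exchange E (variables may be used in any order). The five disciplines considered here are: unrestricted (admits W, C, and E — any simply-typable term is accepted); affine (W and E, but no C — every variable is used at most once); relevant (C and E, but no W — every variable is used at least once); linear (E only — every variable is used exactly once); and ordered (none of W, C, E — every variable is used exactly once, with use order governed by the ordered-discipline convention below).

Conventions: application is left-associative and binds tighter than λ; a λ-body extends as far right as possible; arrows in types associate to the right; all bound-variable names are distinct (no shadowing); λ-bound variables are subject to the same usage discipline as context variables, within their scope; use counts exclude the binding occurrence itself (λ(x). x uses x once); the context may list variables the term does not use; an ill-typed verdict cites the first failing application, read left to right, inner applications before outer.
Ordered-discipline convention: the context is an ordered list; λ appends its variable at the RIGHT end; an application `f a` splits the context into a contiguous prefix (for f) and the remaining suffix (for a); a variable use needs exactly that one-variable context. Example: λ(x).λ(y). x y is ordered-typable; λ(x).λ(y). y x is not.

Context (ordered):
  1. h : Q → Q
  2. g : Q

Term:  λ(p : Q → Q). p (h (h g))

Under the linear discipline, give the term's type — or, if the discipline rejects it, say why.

not well-typed under linear — h ×2 used more than once (contraction)
variable uses: h=2, g=1, p (bound)=1
use order (left to right): p, h, h, g
typing: ✓ — (Q → Q) → Q
per-discipline verdicts: ordered ✗, linear ✗, affine ✗, relevant ✓, unrestricted ✓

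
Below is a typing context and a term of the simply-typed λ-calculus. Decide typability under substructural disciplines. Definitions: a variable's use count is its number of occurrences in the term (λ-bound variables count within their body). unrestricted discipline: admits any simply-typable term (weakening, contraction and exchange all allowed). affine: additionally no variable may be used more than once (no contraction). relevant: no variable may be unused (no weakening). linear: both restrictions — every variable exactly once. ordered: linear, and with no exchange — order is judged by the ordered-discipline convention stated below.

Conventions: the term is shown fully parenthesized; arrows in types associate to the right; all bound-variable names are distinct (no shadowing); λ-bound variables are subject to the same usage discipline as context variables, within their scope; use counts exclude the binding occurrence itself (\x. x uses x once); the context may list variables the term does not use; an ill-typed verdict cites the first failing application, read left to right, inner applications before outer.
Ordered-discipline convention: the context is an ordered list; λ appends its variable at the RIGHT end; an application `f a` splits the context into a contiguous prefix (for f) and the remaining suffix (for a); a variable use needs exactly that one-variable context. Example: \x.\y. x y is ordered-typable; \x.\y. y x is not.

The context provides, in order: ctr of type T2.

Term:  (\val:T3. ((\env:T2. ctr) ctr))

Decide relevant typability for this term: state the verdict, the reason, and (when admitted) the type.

no — val, env left unused
use counts: ctr ×2, val [bound] ×0, env [bound] ×0
order of uses: ctr, ctr
typing: ✓ — T3 → T2
across the five disciplines: ordered ✗; linear ✗; affine ✗; relevant ✗; unrestricted ✓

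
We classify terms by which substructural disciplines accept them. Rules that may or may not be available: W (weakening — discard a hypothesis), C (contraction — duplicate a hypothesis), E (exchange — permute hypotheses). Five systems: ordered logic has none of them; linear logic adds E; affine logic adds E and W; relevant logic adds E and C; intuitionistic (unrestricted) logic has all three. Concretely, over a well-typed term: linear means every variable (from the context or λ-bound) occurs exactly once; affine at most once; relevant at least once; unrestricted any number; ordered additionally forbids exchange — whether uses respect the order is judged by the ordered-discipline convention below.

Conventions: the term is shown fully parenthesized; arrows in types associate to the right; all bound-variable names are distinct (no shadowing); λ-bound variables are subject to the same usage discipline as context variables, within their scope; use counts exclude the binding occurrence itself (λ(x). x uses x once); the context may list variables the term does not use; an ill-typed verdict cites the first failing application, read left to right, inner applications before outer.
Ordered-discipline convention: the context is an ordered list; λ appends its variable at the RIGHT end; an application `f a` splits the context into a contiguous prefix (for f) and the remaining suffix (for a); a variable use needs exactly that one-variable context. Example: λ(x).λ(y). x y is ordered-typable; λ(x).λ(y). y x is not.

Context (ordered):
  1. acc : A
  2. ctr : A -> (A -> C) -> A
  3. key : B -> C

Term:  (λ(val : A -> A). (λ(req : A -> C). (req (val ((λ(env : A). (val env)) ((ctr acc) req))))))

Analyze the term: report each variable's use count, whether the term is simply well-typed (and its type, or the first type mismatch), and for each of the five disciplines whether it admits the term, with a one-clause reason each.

variable uses: acc: 1; ctr: 1; key: 0; val (λ-bound): 2; req (λ-bound): 2; env (λ-bound): 1
use order (left to right): req, val, val, env, ctr, acc, req
typing: the term checks, with type (A -> A) -> (A -> C) -> C
ordered: ✗, repeated use of val ×2, req ×2; unused: key — weakening required
linear: ✗, repeated use of val ×2, req ×2; unused: key — weakening required
affine: ✗, repeated use of val ×2, req ×2
relevant: ✗, unused: key — weakening required
unrestricted: ✓, simply typable at (A -> A) -> (A -> C) -> C; W, C, E all held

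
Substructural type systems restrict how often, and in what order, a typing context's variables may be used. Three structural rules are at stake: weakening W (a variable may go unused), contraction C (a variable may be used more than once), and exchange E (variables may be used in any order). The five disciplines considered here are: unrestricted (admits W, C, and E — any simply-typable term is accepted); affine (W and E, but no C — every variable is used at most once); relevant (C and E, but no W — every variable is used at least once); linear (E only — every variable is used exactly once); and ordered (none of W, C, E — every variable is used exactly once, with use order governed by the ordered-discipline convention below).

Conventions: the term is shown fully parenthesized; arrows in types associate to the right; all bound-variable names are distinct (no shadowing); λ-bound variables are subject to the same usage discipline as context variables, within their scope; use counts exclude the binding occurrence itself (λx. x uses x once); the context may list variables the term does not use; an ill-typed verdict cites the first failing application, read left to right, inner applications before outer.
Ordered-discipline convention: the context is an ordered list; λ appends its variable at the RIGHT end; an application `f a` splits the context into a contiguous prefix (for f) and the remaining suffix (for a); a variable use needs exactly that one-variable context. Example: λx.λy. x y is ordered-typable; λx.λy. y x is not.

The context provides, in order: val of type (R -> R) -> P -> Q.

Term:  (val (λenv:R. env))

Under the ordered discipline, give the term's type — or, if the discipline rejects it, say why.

term : P -> Q
counts: val=1, env [bound]=1
uses in reading order: val, env
typing: the term checks, with type P -> Q
all disciplines: ordered ✓ | linear ✓ | affine ✓ | relevant ✓ | unrestricted ✓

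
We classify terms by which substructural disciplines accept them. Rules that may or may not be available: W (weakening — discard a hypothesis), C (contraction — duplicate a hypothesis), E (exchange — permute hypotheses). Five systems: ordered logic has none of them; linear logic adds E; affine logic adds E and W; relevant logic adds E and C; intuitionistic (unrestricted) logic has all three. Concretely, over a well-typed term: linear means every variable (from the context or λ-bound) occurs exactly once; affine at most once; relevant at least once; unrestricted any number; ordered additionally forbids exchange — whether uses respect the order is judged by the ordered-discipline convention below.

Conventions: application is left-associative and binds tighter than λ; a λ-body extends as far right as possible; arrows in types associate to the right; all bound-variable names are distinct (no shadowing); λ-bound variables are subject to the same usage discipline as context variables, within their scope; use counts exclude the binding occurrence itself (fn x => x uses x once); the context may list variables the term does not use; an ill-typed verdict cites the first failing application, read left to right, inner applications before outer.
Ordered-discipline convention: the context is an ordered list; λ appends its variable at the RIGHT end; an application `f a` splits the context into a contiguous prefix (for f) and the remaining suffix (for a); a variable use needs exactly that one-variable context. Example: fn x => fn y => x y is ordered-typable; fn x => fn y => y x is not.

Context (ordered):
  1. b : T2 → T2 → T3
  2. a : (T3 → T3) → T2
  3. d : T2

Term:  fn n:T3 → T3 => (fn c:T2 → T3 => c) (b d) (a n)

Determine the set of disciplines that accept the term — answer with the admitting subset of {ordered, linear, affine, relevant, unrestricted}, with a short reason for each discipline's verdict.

admitted by: linear, affine, relevant, unrestricted
variable uses: b ×1; a ×1; d ×1; n (bound) ×1; c (bound) ×1
order of uses: c, b, d, a, n
typing: the term checks, with type (T3 → T3) → T3
ordered ✗ (use order c, b, d, a, n needs exchange)
linear ✓ (b, a, d, n, c: one use apiece)
affine ✓ (no duplicate uses among b, a, d, n, c)
relevant ✓ (at least one use each (b, a, d, n, c))
unrestricted ✓ (type-checks ((T3 → T3) → T3) and nothing is barred)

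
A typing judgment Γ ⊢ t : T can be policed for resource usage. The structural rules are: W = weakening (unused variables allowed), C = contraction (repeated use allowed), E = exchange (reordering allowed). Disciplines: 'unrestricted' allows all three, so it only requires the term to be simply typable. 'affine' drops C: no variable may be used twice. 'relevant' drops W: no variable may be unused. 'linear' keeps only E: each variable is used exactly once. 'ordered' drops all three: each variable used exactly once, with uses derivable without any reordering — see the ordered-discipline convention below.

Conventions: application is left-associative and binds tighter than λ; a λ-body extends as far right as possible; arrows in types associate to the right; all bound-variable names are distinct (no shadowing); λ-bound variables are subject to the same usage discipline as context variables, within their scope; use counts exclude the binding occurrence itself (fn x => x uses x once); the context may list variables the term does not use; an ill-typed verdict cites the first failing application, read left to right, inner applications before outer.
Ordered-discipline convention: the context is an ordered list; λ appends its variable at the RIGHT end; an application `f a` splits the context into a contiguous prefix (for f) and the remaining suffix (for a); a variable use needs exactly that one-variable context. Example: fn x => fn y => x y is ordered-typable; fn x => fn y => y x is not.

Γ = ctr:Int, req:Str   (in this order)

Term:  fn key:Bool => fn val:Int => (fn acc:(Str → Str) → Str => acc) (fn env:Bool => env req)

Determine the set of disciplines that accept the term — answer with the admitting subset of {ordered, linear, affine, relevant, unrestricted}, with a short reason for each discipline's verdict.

accepted by: none
variable uses: ctr: 0, req: 1, key [bound]: 0, val [bound]: 0, acc [bound]: 1, env [bound]: 1
uses in reading order: acc, env, req
typing: ill-typed: non-function type Bool applied to an argument
ordered ✗ (fails simple typing)
linear ✗ (a type mismatch blocks all five)
affine ✗ (the type mismatch rejects it)
relevant ✗ (not simply typable)
unrestricted ✗ (fails simple typing)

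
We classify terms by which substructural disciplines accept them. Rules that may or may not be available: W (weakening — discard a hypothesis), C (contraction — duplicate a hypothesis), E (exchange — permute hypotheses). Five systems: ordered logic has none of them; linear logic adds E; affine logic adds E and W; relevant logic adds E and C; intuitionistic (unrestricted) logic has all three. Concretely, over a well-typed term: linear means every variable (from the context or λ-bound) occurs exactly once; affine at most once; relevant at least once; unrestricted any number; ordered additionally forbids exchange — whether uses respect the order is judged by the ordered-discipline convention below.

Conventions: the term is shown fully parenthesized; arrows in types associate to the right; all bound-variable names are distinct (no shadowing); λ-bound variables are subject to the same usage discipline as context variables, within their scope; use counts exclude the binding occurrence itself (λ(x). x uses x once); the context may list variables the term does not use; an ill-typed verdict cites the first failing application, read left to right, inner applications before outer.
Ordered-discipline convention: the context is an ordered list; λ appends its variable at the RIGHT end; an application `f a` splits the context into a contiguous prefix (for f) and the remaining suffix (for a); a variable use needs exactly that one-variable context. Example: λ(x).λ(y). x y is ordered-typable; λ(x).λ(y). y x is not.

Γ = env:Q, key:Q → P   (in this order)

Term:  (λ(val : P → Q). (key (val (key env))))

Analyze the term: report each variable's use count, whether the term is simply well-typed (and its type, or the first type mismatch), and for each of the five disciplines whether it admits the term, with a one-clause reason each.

variable uses: env: 1×, key: 2×, val [bound]: 1×
left-to-right use order: key, val, key, env
typing: well-typed — term : (P → Q) → P
ordered: ✗ — key ×2 used more than once (contraction)
linear: ✗ — key ×2 used more than once (contraction)
affine: ✗ — key ×2 used more than once (contraction)
relevant: ✓ — every one of env, key, val appears
unrestricted: ✓ — typability at (P → Q) → P is all that's needed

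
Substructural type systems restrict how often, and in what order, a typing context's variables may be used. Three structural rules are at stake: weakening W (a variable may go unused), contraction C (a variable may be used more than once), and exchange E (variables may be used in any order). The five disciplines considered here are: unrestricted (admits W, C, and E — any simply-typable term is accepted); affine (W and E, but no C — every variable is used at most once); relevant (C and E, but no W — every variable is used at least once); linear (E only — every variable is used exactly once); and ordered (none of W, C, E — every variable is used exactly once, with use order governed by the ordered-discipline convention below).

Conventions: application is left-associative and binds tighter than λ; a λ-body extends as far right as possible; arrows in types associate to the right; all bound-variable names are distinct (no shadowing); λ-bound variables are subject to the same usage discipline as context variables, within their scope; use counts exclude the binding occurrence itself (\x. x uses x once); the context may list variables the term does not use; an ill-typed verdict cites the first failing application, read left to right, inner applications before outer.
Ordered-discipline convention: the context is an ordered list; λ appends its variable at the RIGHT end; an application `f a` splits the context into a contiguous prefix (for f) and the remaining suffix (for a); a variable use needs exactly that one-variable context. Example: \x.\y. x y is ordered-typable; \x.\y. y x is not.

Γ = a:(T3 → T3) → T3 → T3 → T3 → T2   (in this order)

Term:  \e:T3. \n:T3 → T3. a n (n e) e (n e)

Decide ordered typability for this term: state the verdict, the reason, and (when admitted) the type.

no — uses contraction: e ×3, n ×3
usage: a ×1; e (bound) ×3; n (bound) ×3
uses in reading order: a, n, n, e, e, n, e
typing: the term checks, with type T3 → (T3 → T3) → T2
all disciplines: ordered ✗ | linear ✗ | affine ✗ | relevant ✓ | unrestricted ✓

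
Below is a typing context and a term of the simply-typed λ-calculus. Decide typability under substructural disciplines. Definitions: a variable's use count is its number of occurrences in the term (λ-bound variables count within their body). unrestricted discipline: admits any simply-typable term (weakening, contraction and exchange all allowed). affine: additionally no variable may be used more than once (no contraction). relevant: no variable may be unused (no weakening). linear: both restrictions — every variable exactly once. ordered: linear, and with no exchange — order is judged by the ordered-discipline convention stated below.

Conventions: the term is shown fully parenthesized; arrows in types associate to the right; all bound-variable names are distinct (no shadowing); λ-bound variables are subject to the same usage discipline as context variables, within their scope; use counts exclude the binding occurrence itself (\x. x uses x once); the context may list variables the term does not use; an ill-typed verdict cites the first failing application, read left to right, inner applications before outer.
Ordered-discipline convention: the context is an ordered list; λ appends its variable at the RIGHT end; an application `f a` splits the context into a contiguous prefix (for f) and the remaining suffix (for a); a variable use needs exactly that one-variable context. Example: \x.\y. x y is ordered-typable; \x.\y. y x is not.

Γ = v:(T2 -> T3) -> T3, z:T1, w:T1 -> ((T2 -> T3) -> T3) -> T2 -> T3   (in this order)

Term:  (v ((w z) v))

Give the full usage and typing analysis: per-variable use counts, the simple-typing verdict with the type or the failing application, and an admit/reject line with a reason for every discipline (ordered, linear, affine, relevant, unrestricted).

variable uses: v: 2; z: 1; w: 1
uses in reading order: v, w, z, v
typing: ✓ — T3
ordered: ✗ — uses contraction: v ×2
linear: ✗ — uses contraction: v ×2
affine: ✗ — uses contraction: v ×2
relevant: ✓ — at least one use each (v, z, w)
unrestricted: ✓ — simply typable at T3; W, C, E all held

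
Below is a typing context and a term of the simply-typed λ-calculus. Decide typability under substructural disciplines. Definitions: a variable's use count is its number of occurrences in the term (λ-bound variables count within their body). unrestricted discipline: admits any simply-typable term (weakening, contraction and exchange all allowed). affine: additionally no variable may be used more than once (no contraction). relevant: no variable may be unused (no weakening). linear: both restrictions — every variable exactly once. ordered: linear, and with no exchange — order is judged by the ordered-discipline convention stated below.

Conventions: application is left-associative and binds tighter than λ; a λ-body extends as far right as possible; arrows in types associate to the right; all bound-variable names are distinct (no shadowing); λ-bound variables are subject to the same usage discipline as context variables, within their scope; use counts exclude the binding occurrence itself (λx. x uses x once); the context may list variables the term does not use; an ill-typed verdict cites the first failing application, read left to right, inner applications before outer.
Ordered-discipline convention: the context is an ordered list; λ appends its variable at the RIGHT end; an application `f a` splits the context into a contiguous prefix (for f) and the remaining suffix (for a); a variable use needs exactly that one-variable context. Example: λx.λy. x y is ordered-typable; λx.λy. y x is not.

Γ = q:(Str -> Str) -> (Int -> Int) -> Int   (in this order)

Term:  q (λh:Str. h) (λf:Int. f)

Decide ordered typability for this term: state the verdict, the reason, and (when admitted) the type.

yes — single-use (q, h, f), ordered derivation ok; term : Int
usage: q: 1×, h (λ-bound): 1×, f (λ-bound): 1×
left-to-right use order: q, h, f
typing: well-typed at Int
all disciplines: ordered ✓ · linear ✓ · affine ✓ · relevant ✓ · unrestricted ✓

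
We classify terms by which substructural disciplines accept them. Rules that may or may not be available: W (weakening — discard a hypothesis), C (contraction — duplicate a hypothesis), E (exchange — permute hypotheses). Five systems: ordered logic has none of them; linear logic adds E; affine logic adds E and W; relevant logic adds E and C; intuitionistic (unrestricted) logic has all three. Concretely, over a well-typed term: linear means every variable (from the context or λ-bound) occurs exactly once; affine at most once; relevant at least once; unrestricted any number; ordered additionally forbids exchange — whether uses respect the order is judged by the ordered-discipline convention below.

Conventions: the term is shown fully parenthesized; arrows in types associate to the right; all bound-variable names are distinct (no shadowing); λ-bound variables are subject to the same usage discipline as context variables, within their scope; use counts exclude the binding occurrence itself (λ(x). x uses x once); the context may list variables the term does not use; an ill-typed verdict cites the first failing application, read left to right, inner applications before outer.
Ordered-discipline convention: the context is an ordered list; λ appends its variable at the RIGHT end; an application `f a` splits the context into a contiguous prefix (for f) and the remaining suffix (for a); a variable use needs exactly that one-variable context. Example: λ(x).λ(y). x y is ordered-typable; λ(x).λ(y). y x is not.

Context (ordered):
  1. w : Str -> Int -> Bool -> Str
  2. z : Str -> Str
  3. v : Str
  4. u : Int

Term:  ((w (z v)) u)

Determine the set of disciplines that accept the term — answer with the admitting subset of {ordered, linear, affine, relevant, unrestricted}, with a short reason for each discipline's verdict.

admitting disciplines: ordered, linear, affine, relevant, unrestricted
use counts: w: 1, z: 1, v: 1, u: 1
left-to-right use order: w, z, v, u
typing: the term checks, with type Bool -> Str
ordered: ✓ — w, z, v, u once each; derivable with no W/C/E
linear: ✓ — exactly-once usage across w, z, v, u
affine: ✓ — w, z, v, u: no repeats, contraction unneeded
relevant: ✓ — w, z, v, u: all used, weakening unneeded
unrestricted: ✓ — well-typed at Bool -> Str; no restrictions here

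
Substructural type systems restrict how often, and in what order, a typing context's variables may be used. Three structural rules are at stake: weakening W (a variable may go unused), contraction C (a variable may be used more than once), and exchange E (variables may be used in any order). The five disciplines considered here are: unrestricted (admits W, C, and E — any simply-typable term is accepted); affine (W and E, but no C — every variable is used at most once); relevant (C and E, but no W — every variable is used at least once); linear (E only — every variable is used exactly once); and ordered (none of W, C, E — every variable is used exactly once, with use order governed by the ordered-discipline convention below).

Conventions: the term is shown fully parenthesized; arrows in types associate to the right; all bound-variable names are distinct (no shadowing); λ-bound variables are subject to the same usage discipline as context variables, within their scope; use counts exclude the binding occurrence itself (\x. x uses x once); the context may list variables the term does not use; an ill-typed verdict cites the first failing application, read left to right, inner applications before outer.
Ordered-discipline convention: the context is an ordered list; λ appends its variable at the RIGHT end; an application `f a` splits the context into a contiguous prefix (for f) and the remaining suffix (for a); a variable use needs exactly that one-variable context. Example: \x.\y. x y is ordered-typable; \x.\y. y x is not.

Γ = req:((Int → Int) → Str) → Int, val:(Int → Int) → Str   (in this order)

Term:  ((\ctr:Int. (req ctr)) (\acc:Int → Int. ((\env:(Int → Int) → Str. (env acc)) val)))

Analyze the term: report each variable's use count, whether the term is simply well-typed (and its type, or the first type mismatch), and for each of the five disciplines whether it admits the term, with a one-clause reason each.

usage: req ×1; val ×1; ctr (λ-bound) ×1; acc (λ-bound) ×1; env (λ-bound) ×1
uses in reading order: req, ctr, env, acc, val
typing: ill-typed: a function awaiting (Int → Int) → Str gets Int
ordered: ✗, the type mismatch rejects it
linear: ✗, not simply typable
affine: ✗, fails simple typing
relevant: ✗, a type mismatch blocks all five
unrestricted: ✗, the type mismatch rejects it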